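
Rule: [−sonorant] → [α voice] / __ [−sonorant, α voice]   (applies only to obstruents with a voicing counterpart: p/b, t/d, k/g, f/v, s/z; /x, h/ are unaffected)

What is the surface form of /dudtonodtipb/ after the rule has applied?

/d/ precedes the voiceless obstruent /t/, so it devoices to [t] by assimilation.
/d/ precedes the voiceless obstruent /t/, so it devoices to [t] by assimilation.
/p/ precedes the voiced obstruent /b/, so it voices to [b] by assimilation.
Surface form: [duttonottibb].

duttonottibb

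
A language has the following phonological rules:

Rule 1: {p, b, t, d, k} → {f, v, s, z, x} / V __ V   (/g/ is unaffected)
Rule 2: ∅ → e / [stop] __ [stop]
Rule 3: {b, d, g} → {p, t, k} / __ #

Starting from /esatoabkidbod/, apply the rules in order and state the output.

esasoabekidebot

Rule 1 (intervocalic spirantization): /t/ is a stop between vowels /a/ and /o/, so it spirantizes to the fricative [s]. /esatoabkidbod/ → esasoabkidbod.
Rule 2 (stop-cluster e-epenthesis): /b/ and /k/ form a stop–stop cluster, so [e] is inserted between them. /d/ and /b/ form a stop–stop cluster, so [e] is inserted between them. /esasoabkidbod/ → esasoabekidebod.
Rule 3 (final devoicing): /d/ is a voiced stop in word-final position, so it devoices to [t]. /esasoabekidebod/ → esasoabekidebot.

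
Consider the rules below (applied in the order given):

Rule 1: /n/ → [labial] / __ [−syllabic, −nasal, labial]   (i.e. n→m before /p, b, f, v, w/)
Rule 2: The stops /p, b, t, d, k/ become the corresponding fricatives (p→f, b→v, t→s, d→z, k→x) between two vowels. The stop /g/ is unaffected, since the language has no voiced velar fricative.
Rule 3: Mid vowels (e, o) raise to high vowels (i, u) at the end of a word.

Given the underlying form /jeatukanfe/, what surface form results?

Rule 1 (nasal place assimilation): /n/ precedes the labial consonant /f/, so it assimilates in place to [m]. /jeatukanfe/ → jeatukamfe.
Rule 2 (intervocalic spirantization): /t/ is a stop between vowels /a/ and /u/, so it spirantizes to the fricative [s]. /k/ is a stop between vowels /u/ and /a/, so it spirantizes to the fricative [x]. /jeatukamfe/ → jeasuxamfe.
Rule 3 (final vowel raising): /e/ is a mid vowel in word-final position, so it raises to [i]. /jeasuxamfe/ → jeasuxamfi.

jeasuxamfi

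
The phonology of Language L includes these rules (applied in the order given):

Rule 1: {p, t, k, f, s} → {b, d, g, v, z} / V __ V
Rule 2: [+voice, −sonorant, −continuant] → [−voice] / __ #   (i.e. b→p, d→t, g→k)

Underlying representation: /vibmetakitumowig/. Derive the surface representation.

vibmedagidumowik

Rule 1 (intervocalic voicing): /t/ is a voiceless obstruent between vowels /e/ and /a/, so it voices to [d]. /k/ is a voiceless obstruent between vowels /a/ and /i/, so it voices to [g]. /t/ is a voiceless obstruent between vowels /i/ and /u/, so it voices to [d]. /vibmetakitumowig/ → vibmedagidumowig.
Rule 2 (final devoicing): /g/ is a voiced stop in word-final position, so it devoices to [k]. /vibmedagidumowig/ → vibmedagidumowik.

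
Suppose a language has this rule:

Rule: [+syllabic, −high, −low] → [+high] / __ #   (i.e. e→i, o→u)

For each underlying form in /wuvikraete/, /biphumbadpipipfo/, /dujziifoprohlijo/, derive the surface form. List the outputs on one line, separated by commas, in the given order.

wuvikraeti, biphumbadpipipfu, dujziifoprohliju

/wuvikraete/: /e/ is a mid vowel in word-final position, so it raises to [i]. → [wuvikraeti].
/biphumbadpipipfo/: /o/ is a mid vowel in word-final position, so it raises to [u]. → [biphumbadpipipfu].
/dujziifoprohlijo/: /o/ is a mid vowel in word-final position, so it raises to [u]. → [dujziifoprohliju].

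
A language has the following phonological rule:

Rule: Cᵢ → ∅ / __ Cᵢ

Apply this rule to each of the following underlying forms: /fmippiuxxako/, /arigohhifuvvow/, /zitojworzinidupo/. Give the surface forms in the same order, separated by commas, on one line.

/fmippiuxxako/: /pp/ is a geminate; the first /p/ deletes. /xx/ is a geminate; the first /x/ deletes. → [fmipiuxako].
/arigohhifuvvow/: /hh/ is a geminate; the first /h/ deletes. /vv/ is a geminate; the first /v/ deletes. → [arigohifuvow].
/zitojworzinidupo/: the rule's environment is not met; surfaces unchanged as [zitojworzinidupo].

fmipiuxako, arigohifuvow, zitojworzinidupo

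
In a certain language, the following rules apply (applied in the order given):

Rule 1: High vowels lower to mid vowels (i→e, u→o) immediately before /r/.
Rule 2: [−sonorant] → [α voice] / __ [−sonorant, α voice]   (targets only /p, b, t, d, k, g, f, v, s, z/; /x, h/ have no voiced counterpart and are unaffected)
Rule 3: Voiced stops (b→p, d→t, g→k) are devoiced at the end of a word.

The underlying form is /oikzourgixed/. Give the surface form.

Rule 1 (pre-rhotic lowering): /u/ is a high vowel immediately before /r/, so it lowers to [o]. /oikzourgixed/ → oikzoorgixed.
Rule 2 (regressive voicing assimilation): /k/ precedes the voiced obstruent /z/, so it voices to [g] by assimilation. /oikzoorgixed/ → oigzoorgixed.
Rule 3 (final devoicing): /d/ is a voiced stop in word-final position, so it devoices to [t]. /oigzoorgixed/ → oigzoorgixet.

oigzoorgixet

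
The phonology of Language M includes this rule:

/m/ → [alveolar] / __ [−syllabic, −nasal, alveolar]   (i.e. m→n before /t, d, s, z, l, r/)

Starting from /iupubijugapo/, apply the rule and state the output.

No segment of /iupubijugapo/ meets the structural description of the rule, so the form surfaces unchanged.

iupubijugapo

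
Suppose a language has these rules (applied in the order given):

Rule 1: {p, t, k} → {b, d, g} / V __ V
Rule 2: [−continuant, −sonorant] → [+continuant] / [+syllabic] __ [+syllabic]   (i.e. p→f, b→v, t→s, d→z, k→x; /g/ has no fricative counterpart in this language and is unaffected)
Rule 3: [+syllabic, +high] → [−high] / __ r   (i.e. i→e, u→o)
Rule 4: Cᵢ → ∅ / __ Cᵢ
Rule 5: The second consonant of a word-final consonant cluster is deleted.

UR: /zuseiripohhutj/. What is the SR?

zuseerivohut

Rule 1 (intervocalic voicing): /p/ is a voiceless stop between vowels /i/ and /o/, so it voices to [b]. /zuseiripohhutj/ → zuseiribohhutj.
Rule 2 (intervocalic spirantization): /b/ is a stop between vowels /i/ and /o/, so it spirantizes to the fricative [v]. /zuseiribohhutj/ → zuseirivohhutj.
Rule 3 (pre-rhotic lowering): /i/ is a high vowel immediately before /r/, so it lowers to [e]. /zuseirivohhutj/ → zuseerivohhutj.
Rule 4 (degemination): /hh/ is a geminate; the first /h/ deletes. /zuseerivohhutj/ → zuseerivohutj.
Rule 5 (final cluster simplification): /j/ is the second consonant of a word-final cluster /tj/, so it deletes. /zuseerivohutj/ → zuseerivohut.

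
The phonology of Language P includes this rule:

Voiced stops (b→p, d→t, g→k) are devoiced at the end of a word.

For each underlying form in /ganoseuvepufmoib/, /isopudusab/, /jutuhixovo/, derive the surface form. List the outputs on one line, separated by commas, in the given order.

ganoseuvepufmoip, isopudusap, jutuhixovo

/ganoseuvepufmoib/: /b/ is a voiced stop in word-final position, so it devoices to [p]. → [ganoseuvepufmoip].
/isopudusab/: /b/ is a voiced stop in word-final position, so it devoices to [p]. → [isopudusap].
/jutuhixovo/: the rule's environment is not met; surfaces unchanged as [jutuhixovo].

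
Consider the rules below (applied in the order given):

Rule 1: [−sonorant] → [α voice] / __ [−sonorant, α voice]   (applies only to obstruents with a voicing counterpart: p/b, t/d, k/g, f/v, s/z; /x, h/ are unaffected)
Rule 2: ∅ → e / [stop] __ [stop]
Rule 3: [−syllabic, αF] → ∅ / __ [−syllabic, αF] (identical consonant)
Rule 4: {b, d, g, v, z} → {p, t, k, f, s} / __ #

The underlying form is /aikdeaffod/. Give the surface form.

Rule 1 (regressive voicing assimilation): /k/ precedes the voiced obstruent /d/, so it voices to [g] by assimilation. /aikdeaffod/ → aigdeaffod.
Rule 2 (stop-cluster e-epenthesis): /g/ and /d/ form a stop–stop cluster, so [e] is inserted between them. /aigdeaffod/ → aigedeaffod.
Rule 3 (degemination): /ff/ is a geminate; the first /f/ deletes. /aigedeaffod/ → aigedeafod.
Rule 4 (final devoicing): /d/ is a voiced obstruent in word-final position, so it devoices to [t]. /aigedeafod/ → aigedeafot.

aigedeafot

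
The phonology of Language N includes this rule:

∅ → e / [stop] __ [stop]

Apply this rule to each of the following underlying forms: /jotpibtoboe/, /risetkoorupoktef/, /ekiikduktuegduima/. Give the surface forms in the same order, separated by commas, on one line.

jotepibetoboe, risetekoorupoketef, ekiikeduketuegeduima

/jotpibtoboe/: /t/ and /p/ form a stop–stop cluster, so [e] is inserted between them. /b/ and /t/ form a stop–stop cluster, so [e] is inserted between them. → [jotepibetoboe].
/risetkoorupoktef/: /t/ and /k/ form a stop–stop cluster, so [e] is inserted between them. /k/ and /t/ form a stop–stop cluster, so [e] is inserted between them. → [risetekoorupoketef].
/ekiikduktuegduima/: /k/ and /d/ form a stop–stop cluster, so [e] is inserted between them. /k/ and /t/ form a stop–stop cluster, so [e] is inserted between them. /g/ and /d/ form a stop–stop cluster, so [e] is inserted between them. → [ekiikeduketuegeduima].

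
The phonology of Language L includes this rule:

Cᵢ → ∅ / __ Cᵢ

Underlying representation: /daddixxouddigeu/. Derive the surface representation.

dadixoudigeu

/dd/ is a geminate; the first /d/ deletes.
/xx/ is a geminate; the first /x/ deletes.
/dd/ is a geminate; the first /d/ deletes.
The other instances of /d/, /x/, /g/ do not occur in the required environment and remain unchanged.
Surface form: [dadixoudigeu].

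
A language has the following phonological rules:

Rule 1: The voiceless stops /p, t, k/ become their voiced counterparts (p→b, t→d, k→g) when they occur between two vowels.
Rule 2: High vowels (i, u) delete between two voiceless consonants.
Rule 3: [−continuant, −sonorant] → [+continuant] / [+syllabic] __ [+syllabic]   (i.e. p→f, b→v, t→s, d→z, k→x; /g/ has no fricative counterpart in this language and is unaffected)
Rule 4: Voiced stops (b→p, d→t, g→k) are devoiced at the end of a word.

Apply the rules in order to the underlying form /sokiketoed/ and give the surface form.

Rule 1 (intervocalic voicing): /k/ is a voiceless stop between vowels /o/ and /i/, so it voices to [g]. /k/ is a voiceless stop between vowels /i/ and /e/, so it voices to [g]. /t/ is a voiceless stop between vowels /e/ and /o/, so it voices to [d]. /sokiketoed/ → sogigedoed.
Rule 2 (high vowel syncope): no segment meets the environment; /sogigedoed/ is unchanged.
Rule 3 (intervocalic spirantization): /d/ is a stop between vowels /e/ and /o/, so it spirantizes to the fricative [z]. /sogigedoed/ → sogigezoed.
Rule 4 (final devoicing): /d/ is a voiced stop in word-final position, so it devoices to [t]. /sogigezoed/ → sogigezoet.

sogigezoet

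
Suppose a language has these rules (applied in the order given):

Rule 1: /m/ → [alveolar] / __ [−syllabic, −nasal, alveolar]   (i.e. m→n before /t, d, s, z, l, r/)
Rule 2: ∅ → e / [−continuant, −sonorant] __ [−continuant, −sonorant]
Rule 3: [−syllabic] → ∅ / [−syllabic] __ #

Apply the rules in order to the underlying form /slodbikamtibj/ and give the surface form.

slodebikantib

Rule 1 (nasal place assimilation): /m/ precedes the alveolar consonant /t/, so it assimilates in place to [n]. /slodbikamtibj/ → slodbikantibj.
Rule 2 (stop-cluster e-epenthesis): /d/ and /b/ form a stop–stop cluster, so [e] is inserted between them. /slodbikantibj/ → slodebikantibj.
Rule 3 (final cluster simplification): /j/ is the second consonant of a word-final cluster /bj/, so it deletes. /slodebikantibj/ → slodebikantib.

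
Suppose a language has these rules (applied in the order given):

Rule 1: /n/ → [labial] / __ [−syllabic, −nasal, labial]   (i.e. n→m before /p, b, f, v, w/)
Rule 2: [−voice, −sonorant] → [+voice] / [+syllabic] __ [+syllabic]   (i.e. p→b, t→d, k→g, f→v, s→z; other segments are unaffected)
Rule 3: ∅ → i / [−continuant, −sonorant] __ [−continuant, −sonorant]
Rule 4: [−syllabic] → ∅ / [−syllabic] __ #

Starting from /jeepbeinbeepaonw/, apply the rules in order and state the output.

Rule 1 (nasal place assimilation): /n/ precedes the labial consonant /b/, so it assimilates in place to [m]. /n/ precedes the labial consonant /w/, so it assimilates in place to [m]. /jeepbeinbeepaonw/ → jeepbeimbeepaomw.
Rule 2 (intervocalic voicing): /p/ is a voiceless obstruent between vowels /e/ and /a/, so it voices to [b]. /jeepbeimbeepaomw/ → jeepbeimbeebaomw.
Rule 3 (stop-cluster i-epenthesis): /p/ and /b/ form a stop–stop cluster, so [i] is inserted between them. /jeepbeimbeebaomw/ → jeepibeimbeebaomw.
Rule 4 (final cluster simplification): /w/ is the second consonant of a word-final cluster /mw/, so it deletes. /jeepibeimbeebaomw/ → jeepibeimbeebaom.

jeepibeimbeebaom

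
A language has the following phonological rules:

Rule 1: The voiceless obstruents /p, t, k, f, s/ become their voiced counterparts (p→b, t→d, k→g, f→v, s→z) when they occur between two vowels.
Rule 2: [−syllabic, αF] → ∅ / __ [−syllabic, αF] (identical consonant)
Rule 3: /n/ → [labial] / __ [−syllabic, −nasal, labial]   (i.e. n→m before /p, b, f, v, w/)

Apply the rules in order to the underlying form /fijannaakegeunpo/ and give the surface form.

fijanaagegeumpo

Rule 1 (intervocalic voicing): /k/ is a voiceless obstruent between vowels /a/ and /e/, so it voices to [g]. /fijannaakegeunpo/ → fijannaagegeunpo.
Rule 2 (degemination): /nn/ is a geminate; the first /n/ deletes. /fijannaagegeunpo/ → fijanaagegeunpo.
Rule 3 (nasal place assimilation): /n/ precedes the labial consonant /p/, so it assimilates in place to [m]. /fijanaagegeunpo/ → fijanaagegeumpo.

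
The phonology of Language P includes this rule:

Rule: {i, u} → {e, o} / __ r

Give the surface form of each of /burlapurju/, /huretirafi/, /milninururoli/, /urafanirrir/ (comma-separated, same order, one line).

borlaporju, horeterafi, milninororoli, orafanerrer

/burlapurju/: /u/ is a high vowel immediately before /r/, so it lowers to [o]. /u/ is a high vowel immediately before /r/, so it lowers to [o]. → [borlaporju].
/huretirafi/: /u/ is a high vowel immediately before /r/, so it lowers to [o]. /i/ is a high vowel immediately before /r/, so it lowers to [e]. → [horeterafi].
/milninururoli/: /u/ is a high vowel immediately before /r/, so it lowers to [o]. /u/ is a high vowel immediately before /r/, so it lowers to [o]. → [milninororoli].
/urafanirrir/: /u/ is a high vowel immediately before /r/, so it lowers to [o]. /i/ is a high vowel immediately before /r/, so it lowers to [e]. /i/ is a high vowel immediately before /r/, so it lowers to [e]. → [orafanerrer].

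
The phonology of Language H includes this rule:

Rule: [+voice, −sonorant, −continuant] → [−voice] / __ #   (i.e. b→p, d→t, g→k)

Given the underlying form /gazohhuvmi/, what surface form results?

gazohhuvmi

No segment of /gazohhuvmi/ meets the structural description of the rule, so the form surfaces unchanged.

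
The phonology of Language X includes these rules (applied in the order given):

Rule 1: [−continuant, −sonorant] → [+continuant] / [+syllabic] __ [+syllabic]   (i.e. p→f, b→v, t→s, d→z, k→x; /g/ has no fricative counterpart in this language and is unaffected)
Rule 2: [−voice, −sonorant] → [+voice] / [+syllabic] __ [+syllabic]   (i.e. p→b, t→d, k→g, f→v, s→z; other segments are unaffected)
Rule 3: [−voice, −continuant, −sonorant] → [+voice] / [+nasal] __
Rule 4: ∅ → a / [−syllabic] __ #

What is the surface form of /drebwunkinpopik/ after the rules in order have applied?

drebwunginbovika

Rule 1 (intervocalic spirantization): /p/ is a stop between vowels /o/ and /i/, so it spirantizes to the fricative [f]. /drebwunkinpopik/ → drebwunkinpofik.
Rule 2 (intervocalic voicing): /f/ is a voiceless obstruent between vowels /o/ and /i/, so it voices to [v]. /drebwunkinpofik/ → drebwunkinpovik.
Rule 3 (post-nasal voicing): /k/ is a voiceless stop immediately after the nasal /n/, so it voices to [g]. /p/ is a voiceless stop immediately after the nasal /n/, so it voices to [b]. /drebwunkinpovik/ → drebwunginbovik.
Rule 4 (final a-epenthesis): the form ends in the consonant /k/, so [a] is inserted word-finally. /drebwunginbovik/ → drebwunginbovika.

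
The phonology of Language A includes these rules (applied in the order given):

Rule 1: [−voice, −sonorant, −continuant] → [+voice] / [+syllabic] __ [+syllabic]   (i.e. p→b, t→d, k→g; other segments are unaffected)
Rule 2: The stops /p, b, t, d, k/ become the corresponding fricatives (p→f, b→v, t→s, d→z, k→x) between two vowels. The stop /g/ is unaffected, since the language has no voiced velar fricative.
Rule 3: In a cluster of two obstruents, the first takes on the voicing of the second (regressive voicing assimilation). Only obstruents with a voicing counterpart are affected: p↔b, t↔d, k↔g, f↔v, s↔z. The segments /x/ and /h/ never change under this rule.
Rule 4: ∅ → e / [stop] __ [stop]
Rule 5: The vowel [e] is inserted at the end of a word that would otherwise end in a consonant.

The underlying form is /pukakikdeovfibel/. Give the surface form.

pugagigedeoffivele

Rule 1 (intervocalic voicing): /k/ is a voiceless stop between vowels /u/ and /a/, so it voices to [g]. /k/ is a voiceless stop between vowels /a/ and /i/, so it voices to [g]. /pukakikdeovfibel/ → pugagikdeovfibel.
Rule 2 (intervocalic spirantization): /b/ is a stop between vowels /i/ and /e/, so it spirantizes to the fricative [v]. /pugagikdeovfibel/ → pugagikdeovfivel.
Rule 3 (regressive voicing assimilation): /k/ precedes the voiced obstruent /d/, so it voices to [g] by assimilation. /v/ precedes the voiceless obstruent /f/, so it devoices to [f] by assimilation. /pugagikdeovfivel/ → pugagigdeoffivel.
Rule 4 (stop-cluster e-epenthesis): /g/ and /d/ form a stop–stop cluster, so [e] is inserted between them. /pugagigdeoffivel/ → pugagigedeoffivel.
Rule 5 (final e-epenthesis): the form ends in the consonant /l/, so [e] is inserted word-finally. /pugagigedeoffivel/ → pugagigedeoffivele.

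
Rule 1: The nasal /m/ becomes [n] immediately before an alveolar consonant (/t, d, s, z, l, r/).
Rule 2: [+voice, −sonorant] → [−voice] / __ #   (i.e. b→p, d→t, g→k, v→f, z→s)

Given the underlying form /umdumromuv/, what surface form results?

undunromuf

Rule 1 (nasal place assimilation): /m/ precedes the alveolar consonant /d/, so it assimilates in place to [n]. /m/ precedes the alveolar consonant /r/, so it assimilates in place to [n]. /umdumromuv/ → undunromuv.
Rule 2 (final devoicing): /v/ is a voiced obstruent in word-final position, so it devoices to [f]. /undunromuv/ → undunromuf.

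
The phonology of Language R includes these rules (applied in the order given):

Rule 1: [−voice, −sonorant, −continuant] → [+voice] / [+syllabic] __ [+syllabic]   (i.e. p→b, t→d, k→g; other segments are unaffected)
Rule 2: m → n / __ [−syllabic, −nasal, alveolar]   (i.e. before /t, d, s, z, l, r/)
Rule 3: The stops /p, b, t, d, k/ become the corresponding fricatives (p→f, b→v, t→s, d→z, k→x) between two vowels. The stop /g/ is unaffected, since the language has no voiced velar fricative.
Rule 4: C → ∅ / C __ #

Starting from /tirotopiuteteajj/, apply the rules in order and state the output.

Rule 1 (intervocalic voicing): /t/ is a voiceless stop between vowels /o/ and /o/, so it voices to [d]. /p/ is a voiceless stop between vowels /o/ and /i/, so it voices to [b]. /t/ is a voiceless stop between vowels /u/ and /e/, so it voices to [d]. /t/ is a voiceless stop between vowels /e/ and /e/, so it voices to [d]. /tirotopiuteteajj/ → tirodobiudedeajj.
Rule 2 (nasal place assimilation): no segment meets the environment; /tirodobiudedeajj/ is unchanged.
Rule 3 (intervocalic spirantization): /d/ is a stop between vowels /o/ and /o/, so it spirantizes to the fricative [z]. /b/ is a stop between vowels /o/ and /i/, so it spirantizes to the fricative [v]. /d/ is a stop between vowels /u/ and /e/, so it spirantizes to the fricative [z]. /d/ is a stop between vowels /e/ and /e/, so it spirantizes to the fricative [z]. /tirodobiudedeajj/ → tirozoviuzezeajj.
Rule 4 (final cluster simplification): /j/ is the second consonant of a word-final cluster /jj/, so it deletes. /tirozoviuzezeajj/ → tirozoviuzezeaj.

tirozoviuzezeaj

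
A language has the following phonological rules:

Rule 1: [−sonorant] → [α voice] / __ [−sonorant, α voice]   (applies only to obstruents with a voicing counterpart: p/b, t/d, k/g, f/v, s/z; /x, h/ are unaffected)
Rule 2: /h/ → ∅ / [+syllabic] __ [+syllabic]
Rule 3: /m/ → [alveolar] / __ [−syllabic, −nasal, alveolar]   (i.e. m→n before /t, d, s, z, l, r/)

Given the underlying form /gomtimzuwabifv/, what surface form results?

Rule 1 (regressive voicing assimilation): /f/ precedes the voiced obstruent /v/, so it voices to [v] by assimilation. /gomtimzuwabifv/ → gomtimzuwabivv.
Rule 2 (intervocalic h-deletion): no segment meets the environment; /gomtimzuwabivv/ is unchanged.
Rule 3 (nasal place assimilation): /m/ precedes the alveolar consonant /t/, so it assimilates in place to [n]. /m/ precedes the alveolar consonant /z/, so it assimilates in place to [n]. /gomtimzuwabivv/ → gontinzuwabivv.

gontinzuwabivv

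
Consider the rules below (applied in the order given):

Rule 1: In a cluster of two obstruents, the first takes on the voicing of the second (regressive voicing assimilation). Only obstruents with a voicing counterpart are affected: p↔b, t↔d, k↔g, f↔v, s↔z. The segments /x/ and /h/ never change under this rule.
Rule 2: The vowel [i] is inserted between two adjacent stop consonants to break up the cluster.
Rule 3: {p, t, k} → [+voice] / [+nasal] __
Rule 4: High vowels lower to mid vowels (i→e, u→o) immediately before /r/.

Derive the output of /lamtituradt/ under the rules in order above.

lamditoratit

Rule 1 (regressive voicing assimilation): /d/ precedes the voiceless obstruent /t/, so it devoices to [t] by assimilation. /lamtituradt/ → lamtituratt.
Rule 2 (stop-cluster i-epenthesis): /t/ and /t/ form a stop–stop cluster, so [i] is inserted between them. /lamtituratt/ → lamtituratit.
Rule 3 (post-nasal voicing): /t/ is a voiceless stop immediately after the nasal /m/, so it voices to [d]. /lamtituratit/ → lamdituratit.
Rule 4 (pre-rhotic lowering): /u/ is a high vowel immediately before /r/, so it lowers to [o]. /lamdituratit/ → lamditoratit.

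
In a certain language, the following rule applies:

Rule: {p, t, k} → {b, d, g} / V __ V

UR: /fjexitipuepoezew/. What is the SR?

fjexidibueboezew

/t/ is a voiceless stop between vowels /i/ and /i/, so it voices to [d].
/p/ is a voiceless stop between vowels /i/ and /u/, so it voices to [b].
/p/ is a voiceless stop between vowels /e/ and /o/, so it voices to [b].
Surface form: [fjexidibueboezew].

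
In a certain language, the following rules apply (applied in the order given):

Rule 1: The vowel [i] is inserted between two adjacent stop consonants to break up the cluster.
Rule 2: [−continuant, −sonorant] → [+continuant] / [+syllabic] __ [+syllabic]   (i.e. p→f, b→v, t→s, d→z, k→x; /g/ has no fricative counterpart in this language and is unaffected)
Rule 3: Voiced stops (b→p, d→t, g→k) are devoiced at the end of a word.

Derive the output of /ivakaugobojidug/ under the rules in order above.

Rule 1 (stop-cluster i-epenthesis): no segment meets the environment; /ivakaugobojidug/ is unchanged.
Rule 2 (intervocalic spirantization): /k/ is a stop between vowels /a/ and /a/, so it spirantizes to the fricative [x]. /b/ is a stop between vowels /o/ and /o/, so it spirantizes to the fricative [v]. /d/ is a stop between vowels /i/ and /u/, so it spirantizes to the fricative [z]. /ivakaugobojidug/ → ivaxaugovojizug.
Rule 3 (final devoicing): /g/ is a voiced stop in word-final position, so it devoices to [k]. /ivaxaugovojizug/ → ivaxaugovojizuk.

ivaxaugovojizuk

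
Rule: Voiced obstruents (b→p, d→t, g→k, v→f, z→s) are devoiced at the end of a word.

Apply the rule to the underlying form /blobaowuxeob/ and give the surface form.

/b/ is a voiced obstruent in word-final position, so it devoices to [p].
The other instances of /b/ do not occur in the required environment and remain unchanged.
Surface form: [blobaowuxeop].

blobaowuxeop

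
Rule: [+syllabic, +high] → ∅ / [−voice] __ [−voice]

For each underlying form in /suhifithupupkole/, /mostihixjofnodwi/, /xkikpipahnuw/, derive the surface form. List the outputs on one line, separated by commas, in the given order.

shfthppkole, mosthxjofnodwi, xkkppahnuw

/suhifithupupkole/: /u/ is a high vowel flanked by voiceless consonants /s/ and /h/, so it deletes. /i/ is a high vowel flanked by voiceless consonants /h/ and /f/, so it deletes. /i/ is a high vowel flanked by voiceless consonants /f/ and /t/, so it deletes. /u/ is a high vowel flanked by voiceless consonants /h/ and /p/, so it deletes. /u/ is a high vowel flanked by voiceless consonants /p/ and /p/, so it deletes. → [shfthppkole].
/mostihixjofnodwi/: /i/ is a high vowel flanked by voiceless consonants /t/ and /h/, so it deletes. /i/ is a high vowel flanked by voiceless consonants /h/ and /x/, so it deletes. → [mosthxjofnodwi].
/xkikpipahnuw/: /i/ is a high vowel flanked by voiceless consonants /k/ and /k/, so it deletes. /i/ is a high vowel flanked by voiceless consonants /p/ and /p/, so it deletes. → [xkkppahnuw].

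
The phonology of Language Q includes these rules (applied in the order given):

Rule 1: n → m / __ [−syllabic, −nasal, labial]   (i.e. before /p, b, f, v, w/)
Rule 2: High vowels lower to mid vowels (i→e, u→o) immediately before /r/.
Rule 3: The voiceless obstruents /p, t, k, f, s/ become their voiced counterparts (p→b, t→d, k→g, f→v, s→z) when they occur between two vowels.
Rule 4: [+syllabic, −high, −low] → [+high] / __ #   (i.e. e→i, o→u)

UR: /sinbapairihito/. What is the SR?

simbabaerihidu

Rule 1 (nasal place assimilation): /n/ precedes the labial consonant /b/, so it assimilates in place to [m]. /sinbapairihito/ → simbapairihito.
Rule 2 (pre-rhotic lowering): /i/ is a high vowel immediately before /r/, so it lowers to [e]. /simbapairihito/ → simbapaerihito.
Rule 3 (intervocalic voicing): /p/ is a voiceless obstruent between vowels /a/ and /a/, so it voices to [b]. /t/ is a voiceless obstruent between vowels /i/ and /o/, so it voices to [d]. /simbapaerihito/ → simbabaerihido.
Rule 4 (final vowel raising): /o/ is a mid vowel in word-final position, so it raises to [u]. /simbabaerihido/ → simbabaerihidu.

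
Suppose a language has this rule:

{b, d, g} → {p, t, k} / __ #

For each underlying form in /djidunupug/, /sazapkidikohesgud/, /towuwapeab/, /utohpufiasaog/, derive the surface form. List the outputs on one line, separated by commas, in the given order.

djidunupuk, sazapkidikohesgut, towuwapeap, utohpufiasaok

/djidunupug/: /g/ is a voiced stop in word-final position, so it devoices to [k]. → [djidunupuk].
/sazapkidikohesgud/: /d/ is a voiced stop in word-final position, so it devoices to [t]. → [sazapkidikohesgut].
/towuwapeab/: /b/ is a voiced stop in word-final position, so it devoices to [p]. → [towuwapeap].
/utohpufiasaog/: /g/ is a voiced stop in word-final position, so it devoices to [k]. → [utohpufiasaok].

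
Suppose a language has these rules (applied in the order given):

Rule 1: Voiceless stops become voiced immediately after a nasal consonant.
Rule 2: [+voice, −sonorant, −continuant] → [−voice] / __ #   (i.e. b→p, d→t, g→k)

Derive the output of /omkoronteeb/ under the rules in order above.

Rule 1 (post-nasal voicing): /k/ is a voiceless stop immediately after the nasal /m/, so it voices to [g]. /t/ is a voiceless stop immediately after the nasal /n/, so it voices to [d]. /omkoronteeb/ → omgorondeeb.
Rule 2 (final devoicing): /b/ is a voiced stop in word-final position, so it devoices to [p]. /omgorondeeb/ → omgorondeep.

omgorondeep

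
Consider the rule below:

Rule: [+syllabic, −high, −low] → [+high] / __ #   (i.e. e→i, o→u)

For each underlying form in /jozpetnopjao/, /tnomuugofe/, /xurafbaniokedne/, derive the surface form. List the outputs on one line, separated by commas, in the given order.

/jozpetnopjao/: /o/ is a mid vowel in word-final position, so it raises to [u]. → [jozpetnopjau].
/tnomuugofe/: /e/ is a mid vowel in word-final position, so it raises to [i]. → [tnomuugofi].
/xurafbaniokedne/: /e/ is a mid vowel in word-final position, so it raises to [i]. → [xurafbaniokedni].

jozpetnopjau, tnomuugofi, xurafbaniokedni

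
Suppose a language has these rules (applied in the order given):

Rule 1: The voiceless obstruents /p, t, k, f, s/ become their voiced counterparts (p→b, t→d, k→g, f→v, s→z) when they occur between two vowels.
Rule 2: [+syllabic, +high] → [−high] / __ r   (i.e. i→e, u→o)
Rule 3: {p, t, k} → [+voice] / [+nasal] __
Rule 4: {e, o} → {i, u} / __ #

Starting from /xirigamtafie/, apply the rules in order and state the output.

Rule 1 (intervocalic voicing): /f/ is a voiceless obstruent between vowels /a/ and /i/, so it voices to [v]. /xirigamtafie/ → xirigamtavie.
Rule 2 (pre-rhotic lowering): /i/ is a high vowel immediately before /r/, so it lowers to [e]. /xirigamtavie/ → xerigamtavie.
Rule 3 (post-nasal voicing): /t/ is a voiceless stop immediately after the nasal /m/, so it voices to [d]. /xerigamtavie/ → xerigamdavie.
Rule 4 (final vowel raising): /e/ is a mid vowel in word-final position, so it raises to [i]. /xerigamdavie/ → xerigamdavii.

xerigamdavii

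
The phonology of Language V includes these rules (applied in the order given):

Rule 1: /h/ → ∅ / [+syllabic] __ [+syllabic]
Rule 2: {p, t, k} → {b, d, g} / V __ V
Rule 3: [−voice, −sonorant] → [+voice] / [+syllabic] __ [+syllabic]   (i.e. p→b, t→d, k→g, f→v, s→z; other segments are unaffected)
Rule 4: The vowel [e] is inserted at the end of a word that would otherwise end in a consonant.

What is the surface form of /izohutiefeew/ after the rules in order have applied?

Rule 1 (intervocalic h-deletion): /h/ occurs between vowels /o/ and /u/, so it deletes. /izohutiefeew/ → izoutiefeew.
Rule 2 (intervocalic voicing): /t/ is a voiceless stop between vowels /u/ and /i/, so it voices to [d]. /izoutiefeew/ → izoudiefeew.
Rule 3 (intervocalic voicing): /f/ is a voiceless obstruent between vowels /e/ and /e/, so it voices to [v]. /izoudiefeew/ → izoudieveew.
Rule 4 (final e-epenthesis): the form ends in the consonant /w/, so [e] is inserted word-finally. /izoudieveew/ → izoudieveewe.

izoudieveewe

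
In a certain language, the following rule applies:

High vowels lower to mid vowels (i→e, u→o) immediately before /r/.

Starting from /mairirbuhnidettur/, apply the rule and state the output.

/i/ is a high vowel immediately before /r/, so it lowers to [e].
/i/ is a high vowel immediately before /r/, so it lowers to [e].
/u/ is a high vowel immediately before /r/, so it lowers to [o].
The other instances of /u/, /i/ do not occur in the required environment and remain unchanged.
Surface form: [maererbuhnidettor].

maererbuhnidettor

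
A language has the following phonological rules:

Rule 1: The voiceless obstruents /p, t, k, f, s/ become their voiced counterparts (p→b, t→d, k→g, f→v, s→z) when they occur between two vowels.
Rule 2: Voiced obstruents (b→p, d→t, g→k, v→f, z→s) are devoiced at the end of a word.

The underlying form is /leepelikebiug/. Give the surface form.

leebeligebiuk

Rule 1 (intervocalic voicing): /p/ is a voiceless obstruent between vowels /e/ and /e/, so it voices to [b]. /k/ is a voiceless obstruent between vowels /i/ and /e/, so it voices to [g]. /leepelikebiug/ → leebeligebiug.
Rule 2 (final devoicing): /g/ is a voiced obstruent in word-final position, so it devoices to [k]. /leebeligebiug/ → leebeligebiuk.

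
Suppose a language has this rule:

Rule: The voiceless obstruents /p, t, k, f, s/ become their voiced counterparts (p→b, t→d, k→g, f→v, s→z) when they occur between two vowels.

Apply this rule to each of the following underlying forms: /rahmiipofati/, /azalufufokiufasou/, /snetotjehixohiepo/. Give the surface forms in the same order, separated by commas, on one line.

rahmiibovadi, azaluvuvogiuvazou, snedotjehixohiebo

/rahmiipofati/: /p/ is a voiceless obstruent between vowels /i/ and /o/, so it voices to [b]. /f/ is a voiceless obstruent between vowels /o/ and /a/, so it voices to [v]. /t/ is a voiceless obstruent between vowels /a/ and /i/, so it voices to [d]. → [rahmiibovadi].
/azalufufokiufasou/: /f/ is a voiceless obstruent between vowels /u/ and /u/, so it voices to [v]. /f/ is a voiceless obstruent between vowels /u/ and /o/, so it voices to [v]. /k/ is a voiceless obstruent between vowels /o/ and /i/, so it voices to [g]. /f/ is a voiceless obstruent between vowels /u/ and /a/, so it voices to [v]. /s/ is a voiceless obstruent between vowels /a/ and /o/, so it voices to [z]. → [azaluvuvogiuvazou].
/snetotjehixohiepo/: /t/ is a voiceless obstruent between vowels /e/ and /o/, so it voices to [d]. /p/ is a voiceless obstruent between vowels /e/ and /o/, so it voices to [b]. → [snedotjehixohiebo].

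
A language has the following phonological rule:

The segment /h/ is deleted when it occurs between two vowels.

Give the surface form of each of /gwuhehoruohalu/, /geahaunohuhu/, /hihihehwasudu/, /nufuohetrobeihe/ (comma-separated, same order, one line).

/gwuhehoruohalu/: /h/ occurs between vowels /u/ and /e/, so it deletes. /h/ occurs between vowels /e/ and /o/, so it deletes. /h/ occurs between vowels /o/ and /a/, so it deletes. → [gwueoruoalu].
/geahaunohuhu/: /h/ occurs between vowels /a/ and /a/, so it deletes. /h/ occurs between vowels /o/ and /u/, so it deletes. /h/ occurs between vowels /u/ and /u/, so it deletes. → [geaaunouu].
/hihihehwasudu/: /h/ occurs between vowels /i/ and /i/, so it deletes. /h/ occurs between vowels /i/ and /e/, so it deletes. → [hiiehwasudu].
/nufuohetrobeihe/: /h/ occurs between vowels /o/ and /e/, so it deletes. /h/ occurs between vowels /i/ and /e/, so it deletes. → [nufuoetrobeie].

gwueoruoalu, geaaunouu, hiiehwasudu, nufuoetrobeie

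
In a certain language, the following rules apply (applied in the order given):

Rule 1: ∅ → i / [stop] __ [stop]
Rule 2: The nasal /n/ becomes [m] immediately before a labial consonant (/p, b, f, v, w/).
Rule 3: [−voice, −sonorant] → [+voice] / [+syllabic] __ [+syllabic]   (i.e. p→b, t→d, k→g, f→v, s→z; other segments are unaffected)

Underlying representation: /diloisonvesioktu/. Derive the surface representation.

diloizomveziogidu

Rule 1 (stop-cluster i-epenthesis): /k/ and /t/ form a stop–stop cluster, so [i] is inserted between them. /diloisonvesioktu/ → diloisonvesiokitu.
Rule 2 (nasal place assimilation): /n/ precedes the labial consonant /v/, so it assimilates in place to [m]. /diloisonvesiokitu/ → diloisomvesiokitu.
Rule 3 (intervocalic voicing): /s/ is a voiceless obstruent between vowels /i/ and /o/, so it voices to [z]. /s/ is a voiceless obstruent between vowels /e/ and /i/, so it voices to [z]. /k/ is a voiceless obstruent between vowels /o/ and /i/, so it voices to [g]. /t/ is a voiceless obstruent between vowels /i/ and /u/, so it voices to [d]. /diloisomvesiokitu/ → diloizomveziogidu.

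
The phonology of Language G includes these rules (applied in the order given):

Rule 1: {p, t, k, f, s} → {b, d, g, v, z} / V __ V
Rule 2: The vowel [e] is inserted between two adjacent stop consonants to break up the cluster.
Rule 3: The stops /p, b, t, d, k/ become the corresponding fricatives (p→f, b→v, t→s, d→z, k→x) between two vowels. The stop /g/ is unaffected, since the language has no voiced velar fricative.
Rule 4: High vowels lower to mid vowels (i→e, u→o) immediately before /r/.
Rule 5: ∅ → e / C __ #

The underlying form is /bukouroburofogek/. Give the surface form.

Rule 1 (intervocalic voicing): /k/ is a voiceless obstruent between vowels /u/ and /o/, so it voices to [g]. /f/ is a voiceless obstruent between vowels /o/ and /o/, so it voices to [v]. /bukouroburofogek/ → bugouroburovogek.
Rule 2 (stop-cluster e-epenthesis): no segment meets the environment; /bugouroburovogek/ is unchanged.
Rule 3 (intervocalic spirantization): /b/ is a stop between vowels /o/ and /u/, so it spirantizes to the fricative [v]. /bugouroburovogek/ → bugourovurovogek.
Rule 4 (pre-rhotic lowering): /u/ is a high vowel immediately before /r/, so it lowers to [o]. /u/ is a high vowel immediately before /r/, so it lowers to [o]. /bugourovurovogek/ → bugoorovorovogek.
Rule 5 (final e-epenthesis): the form ends in the consonant /k/, so [e] is inserted word-finally. /bugoorovorovogek/ → bugoorovorovogeke.

bugoorovorovogeke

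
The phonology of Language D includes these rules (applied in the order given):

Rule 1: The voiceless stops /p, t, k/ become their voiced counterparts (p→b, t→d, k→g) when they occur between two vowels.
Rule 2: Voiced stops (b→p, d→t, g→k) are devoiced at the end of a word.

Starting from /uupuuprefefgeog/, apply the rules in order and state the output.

uubuuprefefgeok

Rule 1 (intervocalic voicing): /p/ is a voiceless stop between vowels /u/ and /u/, so it voices to [b]. /uupuuprefefgeog/ → uubuuprefefgeog.
Rule 2 (final devoicing): /g/ is a voiced stop in word-final position, so it devoices to [k]. /uubuuprefefgeog/ → uubuuprefefgeok.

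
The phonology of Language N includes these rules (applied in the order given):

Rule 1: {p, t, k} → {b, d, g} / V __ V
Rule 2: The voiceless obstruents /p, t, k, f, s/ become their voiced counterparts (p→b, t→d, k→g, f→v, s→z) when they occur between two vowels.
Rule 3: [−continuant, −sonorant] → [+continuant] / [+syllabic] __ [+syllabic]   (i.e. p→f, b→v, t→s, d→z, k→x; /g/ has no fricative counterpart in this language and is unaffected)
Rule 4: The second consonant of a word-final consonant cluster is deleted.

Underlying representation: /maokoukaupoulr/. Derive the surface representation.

Rule 1 (intervocalic voicing): /k/ is a voiceless stop between vowels /o/ and /o/, so it voices to [g]. /k/ is a voiceless stop between vowels /u/ and /a/, so it voices to [g]. /p/ is a voiceless stop between vowels /u/ and /o/, so it voices to [b]. /maokoukaupoulr/ → maogougauboulr.
Rule 2 (intervocalic voicing): no segment meets the environment; /maogougauboulr/ is unchanged.
Rule 3 (intervocalic spirantization): /b/ is a stop between vowels /u/ and /o/, so it spirantizes to the fricative [v]. /maogougauboulr/ → maogougauvoulr.
Rule 4 (final cluster simplification): /r/ is the second consonant of a word-final cluster /lr/, so it deletes. /maogougauvoulr/ → maogougauvoul.

maogougauvoul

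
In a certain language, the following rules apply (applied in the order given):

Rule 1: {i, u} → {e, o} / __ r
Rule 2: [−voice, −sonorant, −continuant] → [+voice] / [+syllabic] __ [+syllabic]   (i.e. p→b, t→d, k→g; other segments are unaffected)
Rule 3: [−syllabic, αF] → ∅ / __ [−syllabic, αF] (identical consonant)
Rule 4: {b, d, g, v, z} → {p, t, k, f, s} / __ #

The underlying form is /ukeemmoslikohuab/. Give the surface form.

Rule 1 (pre-rhotic lowering): no segment meets the environment; /ukeemmoslikohuab/ is unchanged.
Rule 2 (intervocalic voicing): /k/ is a voiceless stop between vowels /u/ and /e/, so it voices to [g]. /k/ is a voiceless stop between vowels /i/ and /o/, so it voices to [g]. /ukeemmoslikohuab/ → ugeemmosligohuab.
Rule 3 (degemination): /mm/ is a geminate; the first /m/ deletes. /ugeemmosligohuab/ → ugeemosligohuab.
Rule 4 (final devoicing): /b/ is a voiced obstruent in word-final position, so it devoices to [p]. /ugeemosligohuab/ → ugeemosligohuap.

ugeemosligohuap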